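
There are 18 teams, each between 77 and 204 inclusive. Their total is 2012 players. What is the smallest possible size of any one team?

Minimizing one value means maximizing the remaining 17.
The other 17 can take up 17 × 204 = 3468 ≥ 2012 − 77, so one team can sit at its floor of 77.
Achievable: one at 77 and the other 17 totalling 1935, which fits since 17 × 77 ≤ 1935 ≤ 17 × 204.

77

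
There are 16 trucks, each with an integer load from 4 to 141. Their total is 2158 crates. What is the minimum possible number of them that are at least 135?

Each value short of 135 is at most 134, costing at least 141 − 134 = 7 against the maximum total of 2256.
We can afford to lose at most 2256 − 2158 = 98, so at most ⌊98/7⌋ = 14 fall short, and at least 2 are ≥ 135.
Exactly 2 works: 2 values at 141 and 14 at 134 total 2158.

2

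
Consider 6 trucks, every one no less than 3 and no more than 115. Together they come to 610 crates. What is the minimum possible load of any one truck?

Minimizing one value means maximizing the remaining 5.
The other 5 contribute at most 5 × 115 = 575, leaving at least 610 − 575 = 35.
Since 35 ≥ 3, this is achievable: one at 35 and 5 at 115.

35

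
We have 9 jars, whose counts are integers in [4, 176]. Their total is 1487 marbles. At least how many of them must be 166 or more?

If only k of them are at least 166, the other 9 − k are at most 165, so the total is at most k·176 + (9 − k)·165.
This must reach 1487, so k·176 + (9 − k)·165 ≥ 1487, giving k ≥ 1.
Exactly 1 works: 1 value at 176 and 8 at 165 total 1496; lower one of the high values by 9 (still ≥ 166) to hit 1487.

1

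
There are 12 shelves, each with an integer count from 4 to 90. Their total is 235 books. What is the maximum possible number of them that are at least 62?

With k values at 62 or above and the rest at least 4, the sum is at least 48 + 58k.
Since the sum is 235, we need 58k ≤ 187, i.e. k ≤ 3.
k = 3 is achieved by 3 values at 62 and 9 at 4, total 222; add 13 to one value (staying below 62) to reach 235.

3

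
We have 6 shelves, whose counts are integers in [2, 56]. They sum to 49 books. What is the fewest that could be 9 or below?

If only k of them are at most 9, the other 6 − k are at least 10, so the total is at least (6 − k)·10 + k·2.
This is ≤ 49, so (6 − k)·10 + 2k ≤ 49, which gives k ≥ 2.
Exactly 2 works: 2 values at 2 and 4 at 10 total 44; raise one of the low values by 5 (still ≤ 9) to hit 49.

2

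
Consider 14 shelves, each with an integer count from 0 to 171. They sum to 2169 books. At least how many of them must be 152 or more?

If only k of them are at least 152, the other 14 − k are at most 151, so the total is at most k·171 + (14 − k)·151.
This must reach 2169, so k·171 + (14 − k)·151 ≥ 2169, giving k ≥ 3.
Exactly 3 works: 3 values at 171 and 11 at 151 total 2174; lower one of the high values by 5 (still ≥ 152) to hit 2169.

3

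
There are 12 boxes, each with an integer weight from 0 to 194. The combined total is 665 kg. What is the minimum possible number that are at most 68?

Each value above 68 is at least 69, contributing at least 69 − 0 = 69 above the floor 0.
The sum exceeds the floor total 0 by 665, so at most ⌊665/69⌋ = 9 exceed 68, and at least 3 are ≤ 68.
Exactly 3 works: 3 values at 0 and 9 at 69 total 621; raise one of the low values by 44 (still ≤ 68) to hit 665.

3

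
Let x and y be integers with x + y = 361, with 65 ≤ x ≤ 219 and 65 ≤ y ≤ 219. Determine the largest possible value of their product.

32580

With x + y fixed, xy peaks when the two are closest together.
Taking x = 180 and y = 181 (both in [65, 219]) gives xy = 32580.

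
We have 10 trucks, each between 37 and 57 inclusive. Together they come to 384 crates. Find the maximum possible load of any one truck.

Maximizing one value means minimizing the remaining 9.
The other 9 contribute at least 9 × 37 = 333, leaving at most 384 − 333 = 51.
Since 51 ≤ 57, this is achievable: one at 51 and 9 at 37.

51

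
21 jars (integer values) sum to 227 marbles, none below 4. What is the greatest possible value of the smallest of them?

10

The 21 values sum to 227, so their minimum is at most ⌊227/21⌋ = 10.
Taking 4 copies of 10 and 17 copies of 11 gives exactly 227, so 10 is attained.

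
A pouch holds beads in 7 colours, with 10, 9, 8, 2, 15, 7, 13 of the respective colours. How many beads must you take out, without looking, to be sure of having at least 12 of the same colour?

59

In the worst case you take as many as possible of each colour without reaching 12: 10 + 9 + 8 + 2 + 11 + 7 + 11 = 58.
The next one must give 12 of some colour, so 58 + 1 = 59.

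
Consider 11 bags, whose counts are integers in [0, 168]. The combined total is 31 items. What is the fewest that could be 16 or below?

10

Let j be the number exceeding 16. Then the total is ≥ 17·j + 0·(11 − j) = 0 + 17j.
So 17j ≤ 31 and j ≤ 1; hence at least 11 − 1 = 10 are ≤ 16.
Exactly 10 works: 10 values at 0 and 1 at 17 total 17; raise one of the low values by 14 (still ≤ 16) to hit 31.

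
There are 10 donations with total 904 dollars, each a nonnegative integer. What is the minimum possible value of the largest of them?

The average is 904/10 > 90, so not all 10 can be 90 or less; the largest is ≥ 91.
Equality holds with 4 values of 91 and 6 values of 90.

91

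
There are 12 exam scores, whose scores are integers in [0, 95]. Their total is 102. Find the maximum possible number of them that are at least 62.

1

With k values at 62 or above and the rest at least 0, the sum is at least 0 + 62k.
Since the sum is 102, we need 62k ≤ 102, i.e. k ≤ 1.
k = 1 is achieved by 1 value at 62 and 11 at 0, total 62; add 40 to one value (staying below 62) to reach 102.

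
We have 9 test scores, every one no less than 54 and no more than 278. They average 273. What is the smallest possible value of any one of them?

233

Minimizing one value means maximizing the remaining 8.
The total is 9 × 273 = 2457.
The other 8 contribute at most 8 × 278 = 2224, leaving at least 2457 − 2224 = 233.
Since 233 ≥ 54, this is achievable: one at 233 and 8 at 278.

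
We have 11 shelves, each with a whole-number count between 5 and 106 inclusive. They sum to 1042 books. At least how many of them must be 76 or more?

Suppose at most 11 − j of them reach 76; then j values are ≤ 75 and the rest ≤ 106.
The total is then ≤ 75·j + 106·(11 − j) = 1166 − 31j. For this to be ≥ 1042 we need j ≤ 4, so at least 11 − 4 = 7 must reach 76.
Exactly 7 works: 7 values at 106 and 4 at 75 total 1042.

7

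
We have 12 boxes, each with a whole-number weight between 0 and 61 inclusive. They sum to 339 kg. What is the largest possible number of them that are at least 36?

9

With k values at 36 or above and the rest at least 0, the sum is at least 0 + 36k.
Since the sum is 339, we need 36k ≤ 339, i.e. k ≤ 9.
k = 9 is achieved by 9 values at 36 and 3 at 0, total 324; add 15 to one value (staying below 36) to reach 339.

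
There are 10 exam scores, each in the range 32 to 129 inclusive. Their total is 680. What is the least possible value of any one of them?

To make one score as small as possible, make the other 9 as large as possible.
The other 9 can take up 9 × 129 = 1161 ≥ 680 − 32, so one score can sit at its floor of 32.
Achievable: one at 32 and the other 9 totalling 648, which fits since 9 × 32 ≤ 648 ≤ 9 × 129.

32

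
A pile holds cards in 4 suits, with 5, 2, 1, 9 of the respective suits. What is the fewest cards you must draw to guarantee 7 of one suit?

15

In the worst case you take as many as possible of each suit without reaching 7: 5 + 2 + 1 + 6 = 14.
The next one must give 7 of some suit, so 14 + 1 = 15.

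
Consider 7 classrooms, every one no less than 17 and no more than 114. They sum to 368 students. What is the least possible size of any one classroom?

Minimizing one value means maximizing the remaining 6.
The other 6 can take up 6 × 114 = 684 ≥ 368 − 17, so one classroom can sit at its floor of 17.
Achievable: one at 17 and the other 6 totalling 351, which fits since 6 × 17 ≤ 351 ≤ 6 × 114.

17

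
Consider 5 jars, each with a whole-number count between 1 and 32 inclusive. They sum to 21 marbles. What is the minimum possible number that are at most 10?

4

If only k of them are at most 10, the other 5 − k are at least 11, so the total is at least (5 − k)·11 + k·1.
This is ≤ 21, so (5 − k)·11 + 1k ≤ 21, which gives k ≥ 4.
Exactly 4 works: 4 values at 1 and 1 at 11 total 15; raise one of the low values by 6 (still ≤ 10) to hit 21.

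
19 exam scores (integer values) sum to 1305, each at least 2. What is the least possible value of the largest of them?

69

The average is 1305/19 > 68, so not all 19 can be 68 or less; the largest is ≥ 69.
Taking 6 copies of 68 and 13 copies of 69 gives exactly 1305, so 69 is attained.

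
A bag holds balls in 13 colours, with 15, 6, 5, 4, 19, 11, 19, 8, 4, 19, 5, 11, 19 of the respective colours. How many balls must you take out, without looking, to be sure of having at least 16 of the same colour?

130

In the worst case you take as many as possible of each colour without reaching 16: 15 + 6 + 5 + 4 + 15 + 11 + 15 + 8 + 4 + 15 + 5 + 11 + 15 = 129.
The next one must give 16 of some colour, so 129 + 1 = 130.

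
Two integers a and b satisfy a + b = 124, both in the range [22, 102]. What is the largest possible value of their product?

3844

With a + b fixed, ab peaks when the two are closest together.
Taking a = 62 and b = 62 (both in [22, 102]) gives ab = 3844.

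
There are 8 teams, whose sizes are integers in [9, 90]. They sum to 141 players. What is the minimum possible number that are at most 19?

2

If only k of them are at most 19, the other 8 − k are at least 20, so the total is at least (8 − k)·20 + k·9.
This is ≤ 141, so (8 − k)·20 + 9k ≤ 141, which gives k ≥ 2.
Exactly 2 works: 2 values at 9 and 6 at 20 total 138; raise one of the low values by 3 (still ≤ 19) to hit 141.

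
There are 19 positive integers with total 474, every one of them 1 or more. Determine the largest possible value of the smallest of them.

24

The average is 474/19 < 25, so some value is ≤ 24.
Taking 1 copy of 24 and 18 copies of 25 gives exactly 474, so 24 is attained.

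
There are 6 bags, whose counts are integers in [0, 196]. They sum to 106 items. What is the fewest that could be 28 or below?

3

Let j be the number exceeding 28. Then the total is ≥ 29·j + 0·(6 − j) = 0 + 29j.
So 29j ≤ 106 and j ≤ 3; hence at least 6 − 3 = 3 are ≤ 28.
Exactly 3 works: 3 values at 0 and 3 at 29 total 87; raise one of the low values by 19 (still ≤ 28) to hit 106.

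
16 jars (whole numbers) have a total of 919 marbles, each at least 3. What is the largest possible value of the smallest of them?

The 16 values sum to 919, so their minimum is at most ⌊919/16⌋ = 57.
Equality holds with 9 values of 57 and 7 values of 58.

57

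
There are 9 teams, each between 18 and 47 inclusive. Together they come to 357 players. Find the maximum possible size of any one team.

47

To make one team as large as possible, make the other 8 as small as possible.
The other 8 contribute at least 8 × 18 = 144, leaving at most 357 − 144 = 213.
But each team is capped at 47, so the maximum is 47.
Achievable: one at 47 and the other 8 totalling 310, which fits since 8 × 18 ≤ 310 ≤ 8 × 47.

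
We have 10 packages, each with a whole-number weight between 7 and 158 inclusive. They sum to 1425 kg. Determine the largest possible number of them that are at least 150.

9

With k values at 150 or above and the rest at least 7, the sum is at least 70 + 143k.
Since the sum is 1425, we need 143k ≤ 1355, i.e. k ≤ 9.
k = 9 is achieved by 9 values at 150 and 1 at 7, total 1357; add 68 to one value (staying below 150) to reach 1425.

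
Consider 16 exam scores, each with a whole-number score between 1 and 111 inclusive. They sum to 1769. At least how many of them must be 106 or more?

15

If only k of them are at least 106, the other 16 − k are at most 105, so the total is at most k·111 + (16 − k)·105.
This must reach 1769, so k·111 + (16 − k)·105 ≥ 1769, giving k ≥ 15.
Exactly 15 works: 15 values at 111 and 1 at 105 total 1770; lower one of the high values by 1 (still ≥ 106) to hit 1769.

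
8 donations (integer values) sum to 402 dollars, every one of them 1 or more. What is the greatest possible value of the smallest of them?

50

The average is 402/8 < 51, so some value is ≤ 50.
Taking 6 copies of 50 and 2 copies of 51 gives exactly 402, so 50 is attained.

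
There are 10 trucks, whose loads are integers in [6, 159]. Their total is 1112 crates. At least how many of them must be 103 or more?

2

Suppose at most 10 − j of them reach 103; then j values are ≤ 102 and the rest ≤ 159.
The total is then ≤ 102·j + 159·(10 − j) = 1590 − 57j. For this to be ≥ 1112 we need j ≤ 8, so at least 10 − 8 = 2 must reach 103.
Exactly 2 works: 2 values at 159 and 8 at 102 total 1134; lower one of the high values by 22 (still ≥ 103) to hit 1112.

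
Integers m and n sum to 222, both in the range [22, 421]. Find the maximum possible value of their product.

With m + n fixed, mn peaks when the two are closest together.
Taking m = 111 and n = 111 (both in [22, 421]) gives mn = 12321.

12321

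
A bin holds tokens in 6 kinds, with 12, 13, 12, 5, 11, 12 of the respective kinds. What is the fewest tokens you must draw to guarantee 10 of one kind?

In the worst case you take as many as possible of each kind without reaching 10: 9 + 9 + 9 + 5 + 9 + 9 = 50.
The next one must give 10 of some kind, so 50 + 1 = 51.

51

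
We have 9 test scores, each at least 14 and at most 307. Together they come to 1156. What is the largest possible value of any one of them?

To make one score as large as possible, make the other 8 as small as possible.
The other 8 contribute at least 8 × 14 = 112, leaving at most 1156 − 112 = 1044.
But each score is capped at 307, so the maximum is 307.
Achievable: one at 307 and the other 8 totalling 849, which fits since 8 × 14 ≤ 849 ≤ 8 × 307.

307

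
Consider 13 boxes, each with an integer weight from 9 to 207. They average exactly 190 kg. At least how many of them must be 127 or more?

The total is 13 × 190 = 2470.
Suppose at most 13 − j of them reach 127; then j values are ≤ 126 and the rest ≤ 207.
The total is then ≤ 126·j + 207·(13 − j) = 2691 − 81j. For this to be ≥ 2470 we need j ≤ 2, so at least 13 − 2 = 11 must reach 127.
Exactly 11 works: 11 values at 207 and 2 at 126 total 2529; lower one of the high values by 59 (still ≥ 127) to hit 2470.

11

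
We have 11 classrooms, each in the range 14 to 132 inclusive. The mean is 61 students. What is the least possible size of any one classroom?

To make one classroom as small as possible, make the other 10 as large as possible.
The total is 11 × 61 = 671.
The other 10 can take up 10 × 132 = 1320 ≥ 671 − 14, so one classroom can sit at its floor of 14.
Achievable: one at 14 and the other 10 totalling 657, which fits since 10 × 14 ≤ 657 ≤ 10 × 132.

14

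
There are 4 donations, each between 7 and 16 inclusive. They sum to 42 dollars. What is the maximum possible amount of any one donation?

To make one donation as large as possible, make the other 3 as small as possible.
The other 3 contribute at least 3 × 7 = 21, leaving at most 42 − 21 = 21.
But each donation is capped at 16, so the maximum is 16.
Achievable: one at 16 and the other 3 totalling 26, which fits since 3 × 7 ≤ 26 ≤ 3 × 16.

16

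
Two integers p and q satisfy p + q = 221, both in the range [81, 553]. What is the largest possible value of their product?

For a fixed sum, the product pq is largest when p and q are as close as possible.
Taking p = 110 and q = 111 (both in [81, 553]) gives pq = 12210.

12210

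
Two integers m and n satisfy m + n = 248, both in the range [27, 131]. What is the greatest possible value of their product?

With m + n fixed, mn peaks when the two are closest together.
Taking m = 124 and n = 124 (both in [27, 131]) gives mn = 15376.

15376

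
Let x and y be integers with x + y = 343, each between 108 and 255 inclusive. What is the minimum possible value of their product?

25380

Since x + y is fixed, pushing one of them to its bound minimizes the product.
At the endpoint x = 108, y = 343 − 108 = 235, so xy = 108 × 235 = 25380.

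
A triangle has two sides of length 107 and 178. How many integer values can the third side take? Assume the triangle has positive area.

213

The triangle inequality gives |107 − 178| < c < 107 + 178, i.e. 71 < c < 285.
So c can be any integer from 72 to 284: 213 values.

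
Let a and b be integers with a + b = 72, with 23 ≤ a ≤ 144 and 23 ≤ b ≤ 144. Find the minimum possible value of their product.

Since a + b is fixed, pushing one of them to its bound minimizes the product.
At the endpoint a = 23, b = 72 − 23 = 49, so ab = 23 × 49 = 1127.

1127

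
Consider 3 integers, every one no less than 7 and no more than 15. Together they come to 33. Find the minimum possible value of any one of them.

Minimizing one value means maximizing the remaining 2.
The other 2 can take up 2 × 15 = 30 ≥ 33 − 7, so one integer can sit at its floor of 7.
Achievable: one at 7 and the other 2 totalling 26, which fits since 2 × 7 ≤ 26 ≤ 2 × 15.

7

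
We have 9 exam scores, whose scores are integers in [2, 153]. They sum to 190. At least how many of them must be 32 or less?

Let j be the number exceeding 32. Then the total is ≥ 33·j + 2·(9 − j) = 18 + 31j.
So 31j ≤ 172 and j ≤ 5; hence at least 9 − 5 = 4 are ≤ 32.
Exactly 4 works: 4 values at 2 and 5 at 33 total 173; raise one of the low values by 17 (still ≤ 32) to hit 190.

4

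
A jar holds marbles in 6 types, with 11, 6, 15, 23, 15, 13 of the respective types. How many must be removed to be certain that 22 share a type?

82

In the worst case you take as many as possible of each type without reaching 22: 11 + 6 + 15 + 21 + 15 + 13 = 81.
The next one must give 22 of some type, so 81 + 1 = 82.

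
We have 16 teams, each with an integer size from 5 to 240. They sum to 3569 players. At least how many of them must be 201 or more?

If only k of them are at least 201, the other 16 − k are at most 200, so the total is at most k·240 + (16 − k)·200.
This must reach 3569, so k·240 + (16 − k)·200 ≥ 3569, giving k ≥ 10.
Exactly 10 works: 10 values at 240 and 6 at 200 total 3600; lower one of the high values by 31 (still ≥ 201) to hit 3569.

10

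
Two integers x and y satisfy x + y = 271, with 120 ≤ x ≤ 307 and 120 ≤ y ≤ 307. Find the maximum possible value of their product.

18360

For a fixed sum, the product xy is largest when x and y are as close as possible.
Taking x = 135 and y = 136 (both in [120, 307]) gives xy = 18360.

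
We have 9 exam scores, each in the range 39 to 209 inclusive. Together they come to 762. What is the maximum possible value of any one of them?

209

Maximizing one value means minimizing the remaining 8.
The other 8 contribute at least 8 × 39 = 312, leaving at most 762 − 312 = 450.
But each score is capped at 209, so the maximum is 209.
Achievable: one at 209 and the other 8 totalling 553, which fits since 8 × 39 ≤ 553 ≤ 8 × 209.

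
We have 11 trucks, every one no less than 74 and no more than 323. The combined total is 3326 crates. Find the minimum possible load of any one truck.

96

To make one truck as small as possible, make the other 10 as large as possible.
The other 10 contribute at most 10 × 323 = 3230, leaving at least 3326 − 3230 = 96.
Since 96 ≥ 74, this is achievable: one at 96 and 10 at 323.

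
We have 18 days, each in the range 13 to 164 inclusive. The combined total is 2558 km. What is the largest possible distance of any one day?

164

Maximizing one value means minimizing the remaining 17.
The other 17 contribute at least 17 × 13 = 221, leaving at most 2558 − 221 = 2337.
But each day is capped at 164, so the maximum is 164.
Achievable: one at 164 and the other 17 totalling 2394, which fits since 17 × 13 ≤ 2394 ≤ 17 × 164.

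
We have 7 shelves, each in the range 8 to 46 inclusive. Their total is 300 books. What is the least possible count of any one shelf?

To make one shelf as small as possible, make the other 6 as large as possible.
The other 6 contribute at most 6 × 46 = 276, leaving at least 300 − 276 = 24.
Since 24 ≥ 8, this is achievable: one at 24 and 6 at 46.

24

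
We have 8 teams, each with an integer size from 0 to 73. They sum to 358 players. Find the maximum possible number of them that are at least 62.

Suppose k of them are at least 62. Those contribute at least 62 each and the other 8 − k at least 0 each.
So the total is at least 62k + 0(8 − k) = 0 + 62k. This must be ≤ 358, giving k ≤ 5.
k = 5 is achieved by 5 values at 62 and 3 at 0, total 310; add 48 to one value (staying below 62) to reach 358.

5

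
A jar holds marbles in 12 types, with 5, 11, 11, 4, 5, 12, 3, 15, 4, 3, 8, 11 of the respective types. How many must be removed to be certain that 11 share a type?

83

In the worst case you take as many as possible of each type without reaching 11: 5 + 10 + 10 + 4 + 5 + 10 + 3 + 10 + 4 + 3 + 8 + 10 = 82.
The next one must give 11 of some type, so 82 + 1 = 83.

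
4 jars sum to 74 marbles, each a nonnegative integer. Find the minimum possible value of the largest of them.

19

The average is 74/4 > 18, so not all 4 can be 18 or less; the largest is ≥ 19.
Equality holds with 2 values of 19 and 2 values of 18.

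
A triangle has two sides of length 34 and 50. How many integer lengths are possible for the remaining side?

The triangle inequality gives |34 − 50| < c < 34 + 50, i.e. 16 < c < 84.
So c can be any integer from 17 to 83: 67 values.

67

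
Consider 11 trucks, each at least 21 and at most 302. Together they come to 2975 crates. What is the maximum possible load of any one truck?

Maximizing one value means minimizing the remaining 10.
The other 10 contribute at least 10 × 21 = 210, leaving at most 2975 − 210 = 2765.
But each truck is capped at 302, so the maximum is 302.
Achievable: one at 302 and the other 10 totalling 2673, which fits since 10 × 21 ≤ 2673 ≤ 10 × 302.

302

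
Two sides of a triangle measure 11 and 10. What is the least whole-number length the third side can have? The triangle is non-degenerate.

The third side must exceed |11 − 10| = 1.
The smallest integer above 1 is 2.

2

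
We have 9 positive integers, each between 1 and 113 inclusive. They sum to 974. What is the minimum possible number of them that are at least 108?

Suppose at most 9 − j of them reach 108; then j values are ≤ 107 and the rest ≤ 113.
The total is then ≤ 107·j + 113·(9 − j) = 1017 − 6j. For this to be ≥ 974 we need j ≤ 7, so at least 9 − 7 = 2 must reach 108.
Exactly 2 works: 2 values at 113 and 7 at 107 total 975; lower one of the high values by 1 (still ≥ 108) to hit 974.

2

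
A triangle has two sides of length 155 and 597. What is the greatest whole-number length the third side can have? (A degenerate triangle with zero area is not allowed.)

The third side must be less than 155 + 597 = 752.
The largest integer below 752 is 751.

751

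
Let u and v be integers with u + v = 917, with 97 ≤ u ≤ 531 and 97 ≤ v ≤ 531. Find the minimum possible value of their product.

For a fixed sum, uv is smallest when u and v are as far apart as possible.
The extreme feasible split is u = 386, v = 531, giving uv = 204966.

204966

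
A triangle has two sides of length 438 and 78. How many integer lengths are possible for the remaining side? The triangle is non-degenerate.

The triangle inequality gives |438 − 78| < c < 438 + 78, i.e. 360 < c < 516.
So c can be any integer from 361 to 515: 155 values.

155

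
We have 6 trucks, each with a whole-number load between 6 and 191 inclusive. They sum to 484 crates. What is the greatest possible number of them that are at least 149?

If k of the values are ≥ 149, the total is ≥ 149k + 6(6 − k).
Setting 149k + 6(6 − k) ≤ 484 gives 143k ≤ 448, so k ≤ 3.
k = 3 is achieved by 3 values at 149 and 3 at 6, total 465; add 19 to one value (staying below 149) to reach 484.

3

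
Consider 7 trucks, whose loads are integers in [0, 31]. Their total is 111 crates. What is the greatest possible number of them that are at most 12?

5

Suppose k of them are at most 12. Those contribute at most 12 each and the rest at most 31 each.
So the total is at most 12k + 31(7 − k) = 217 − 19k. This must still be ≥ 111, so k ≤ 5.
k = 5 is achieved by 5 values at 12 and 2 at 31, total 122; lower one of the 31's by 11 (still > 12) to reach 111.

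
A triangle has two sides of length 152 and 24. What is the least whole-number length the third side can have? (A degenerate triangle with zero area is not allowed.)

The third side must exceed |152 − 24| = 128.
The smallest integer above 128 is 129.

129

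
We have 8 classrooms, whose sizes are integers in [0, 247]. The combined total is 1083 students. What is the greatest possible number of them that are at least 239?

With k values at 239 or above and the rest at least 0, the sum is at least 0 + 239k.
Since the sum is 1083, we need 239k ≤ 1083, i.e. k ≤ 4.
k = 4 is achieved by 4 values at 239 and 4 at 0, total 956; add 127 to one value (staying below 239) to reach 1083.

4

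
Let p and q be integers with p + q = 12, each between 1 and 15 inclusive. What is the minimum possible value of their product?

pq = p(12 − p) is concave in p, so over [1, 11] it is minimized at an endpoint.
At the endpoint p = 1, q = 12 − 1 = 11, so pq = 1 × 11 = 11.

11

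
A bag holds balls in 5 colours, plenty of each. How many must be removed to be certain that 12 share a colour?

56

In the worst case you draw 11 of each of the 5 colours: 5 × 11 = 55.
One more forces 12 of some colour, so 55 + 1 = 56.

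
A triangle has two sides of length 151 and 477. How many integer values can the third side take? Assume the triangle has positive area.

The triangle inequality gives |151 − 477| < c < 151 + 477, i.e. 326 < c < 628.
So c can be any integer from 327 to 627: 301 values.

301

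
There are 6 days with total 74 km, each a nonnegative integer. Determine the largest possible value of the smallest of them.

If every one of the 6 were at least 13, the total would be at least 6 × 13 = 78 > 74.
Taking 4 copies of 12 and 2 copies of 13 gives exactly 74, so 12 is attained.

12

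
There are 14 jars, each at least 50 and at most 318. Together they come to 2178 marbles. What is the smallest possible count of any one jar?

50

To make one jar as small as possible, make the other 13 as large as possible.
The other 13 can take up 13 × 318 = 4134 ≥ 2178 − 50, so one jar can sit at its floor of 50.
Achievable: one at 50 and the other 13 totalling 2128, which fits since 13 × 50 ≤ 2128 ≤ 13 × 318.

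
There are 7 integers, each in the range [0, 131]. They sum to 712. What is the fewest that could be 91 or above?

2

If only k of them are at least 91, the other 7 − k are at most 90, so the total is at most k·131 + (7 − k)·90.
This must reach 712, so k·131 + (7 − k)·90 ≥ 712, giving k ≥ 2.
Exactly 2 works: 2 values at 131 and 5 at 90 total 712.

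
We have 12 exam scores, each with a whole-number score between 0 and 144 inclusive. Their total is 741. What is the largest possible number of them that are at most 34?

Each value at 34 or below falls at least 144 − 34 = 110 short of the ceiling 144.
The ceiling total is 12 × 144 = 1728, and we need 741, so at most ⌊(1728 − 741)/110⌋ = 8 can be that low.
k = 8 is achieved by 8 values at 34 and 4 at 144, total 848; lower one of the 144's by 107 (still > 34) to reach 741.

8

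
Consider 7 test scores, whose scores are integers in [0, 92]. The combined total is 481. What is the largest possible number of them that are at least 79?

With k values at 79 or above and the rest at least 0, the sum is at least 0 + 79k.
Since the sum is 481, we need 79k ≤ 481, i.e. k ≤ 6.
k = 6 is achieved by 6 values at 79 and 1 at 0, total 474; add 7 to one value (staying below 79) to reach 481.

6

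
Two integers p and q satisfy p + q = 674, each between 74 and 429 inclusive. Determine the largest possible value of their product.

113569

For a fixed sum, the product pq is largest when p and q are as close as possible.
Taking p = 337 and q = 337 (both in [74, 429]) gives pq = 113569.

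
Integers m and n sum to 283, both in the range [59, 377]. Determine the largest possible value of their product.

20022

For a fixed sum, the product mn is largest when m and n are as close as possible.
Taking m = 141 and n = 142 (both in [59, 377]) gives mn = 20022.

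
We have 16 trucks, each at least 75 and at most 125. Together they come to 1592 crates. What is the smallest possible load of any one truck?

75

To make one truck as small as possible, make the other 15 as large as possible.
The other 15 can take up 15 × 125 = 1875 ≥ 1592 − 75, so one truck can sit at its floor of 75.
Achievable: one at 75 and the other 15 totalling 1517, which fits since 15 × 75 ≤ 1517 ≤ 15 × 125.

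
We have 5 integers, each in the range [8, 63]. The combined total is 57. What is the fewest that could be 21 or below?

4

Each value above 21 is at least 22, contributing at least 22 − 8 = 14 above the floor 8.
The sum exceeds the floor total 40 by 17, so at most ⌊17/14⌋ = 1 exceed 21, and at least 4 are ≤ 21.
Exactly 4 works: 4 values at 8 and 1 at 22 total 54; raise one of the low values by 3 (still ≤ 21) to hit 57.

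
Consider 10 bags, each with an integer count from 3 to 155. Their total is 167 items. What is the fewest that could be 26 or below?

5

Let j be the number exceeding 26. Then the total is ≥ 27·j + 3·(10 − j) = 30 + 24j.
So 24j ≤ 137 and j ≤ 5; hence at least 10 − 5 = 5 are ≤ 26.
Exactly 5 works: 5 values at 3 and 5 at 27 total 150; raise one of the low values by 17 (still ≤ 26) to hit 167.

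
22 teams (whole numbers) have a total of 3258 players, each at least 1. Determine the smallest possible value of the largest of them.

The average is 3258/22 > 148, so not all 22 can be 148 or less; the largest is ≥ 149.
Taking 20 copies of 148 and 2 copies of 149 gives exactly 3258, so 149 is attained.

149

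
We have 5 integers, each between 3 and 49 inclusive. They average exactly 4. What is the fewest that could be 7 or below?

The total is 5 × 4 = 20.
Let j be the number exceeding 7. Then the total is ≥ 8·j + 3·(5 − j) = 15 + 5j.
So 5j ≤ 5 and j ≤ 1; hence at least 5 − 1 = 4 are ≤ 7.
Exactly 4 works: 4 values at 3 and 1 at 8 total 20.

4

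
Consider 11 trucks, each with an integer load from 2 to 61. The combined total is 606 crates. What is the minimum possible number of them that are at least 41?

8

If only k of them are at least 41, the other 11 − k are at most 40, so the total is at most k·61 + (11 − k)·40.
This must reach 606, so k·61 + (11 − k)·40 ≥ 606, giving k ≥ 8.
Exactly 8 works: 8 values at 61 and 3 at 40 total 608; lower one of the high values by 2 (still ≥ 41) to hit 606.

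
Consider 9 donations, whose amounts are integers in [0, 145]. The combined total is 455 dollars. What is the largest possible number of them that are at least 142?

With k values at 142 or above and the rest at least 0, the sum is at least 0 + 142k.
Since the sum is 455, we need 142k ≤ 455, i.e. k ≤ 3.
k = 3 is achieved by 3 values at 142 and 6 at 0, total 426; add 29 to one value (staying below 142) to reach 455.

3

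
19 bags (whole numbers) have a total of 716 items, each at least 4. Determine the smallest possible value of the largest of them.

38

The average is 716/19 > 37, so not all 19 can be 37 or less; the largest is ≥ 38.
Achievable: 13 of them at 38 and 6 at 37 total 716.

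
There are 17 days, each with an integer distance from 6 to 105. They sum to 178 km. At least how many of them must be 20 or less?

12

Each value above 20 is at least 21, contributing at least 21 − 6 = 15 above the floor 6.
The sum exceeds the floor total 102 by 76, so at most ⌊76/15⌋ = 5 exceed 20, and at least 12 are ≤ 20.
Exactly 12 works: 12 values at 6 and 5 at 21 total 177; raise one of the low values by 1 (still ≤ 20) to hit 178.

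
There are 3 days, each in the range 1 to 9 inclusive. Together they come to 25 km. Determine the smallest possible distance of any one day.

7

Minimizing one value means maximizing the remaining 2.
The other 2 contribute at most 2 × 9 = 18, leaving at least 25 − 18 = 7.
Since 7 ≥ 1, this is achievable: one at 7 and 2 at 9.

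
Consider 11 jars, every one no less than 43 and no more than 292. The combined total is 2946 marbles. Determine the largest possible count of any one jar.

292

To make one jar as large as possible, make the other 10 as small as possible.
The other 10 contribute at least 10 × 43 = 430, leaving at most 2946 − 430 = 2516.
But each jar is capped at 292, so the maximum is 292.
Achievable: one at 292 and the other 10 totalling 2654, which fits since 10 × 43 ≤ 2654 ≤ 10 × 292.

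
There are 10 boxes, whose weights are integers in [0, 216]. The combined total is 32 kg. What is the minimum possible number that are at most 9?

Each value above 9 is at least 10, contributing at least 10 − 0 = 10 above the floor 0.
The sum exceeds the floor total 0 by 32, so at most ⌊32/10⌋ = 3 exceed 9, and at least 7 are ≤ 9.
Exactly 7 works: 7 values at 0 and 3 at 10 total 30; raise one of the low values by 2 (still ≤ 9) to hit 32.

7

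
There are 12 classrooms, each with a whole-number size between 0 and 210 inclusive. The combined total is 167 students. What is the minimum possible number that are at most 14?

1

Let j be the number exceeding 14. Then the total is ≥ 15·j + 0·(12 − j) = 0 + 15j.
So 15j ≤ 167 and j ≤ 11; hence at least 12 − 11 = 1 are ≤ 14.
Exactly 1 works: 1 value at 0 and 11 at 15 total 165; raise one of the low values by 2 (still ≤ 14) to hit 167.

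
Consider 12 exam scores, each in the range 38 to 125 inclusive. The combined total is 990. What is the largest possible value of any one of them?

To make one score as large as possible, make the other 11 as small as possible.
The other 11 contribute at least 11 × 38 = 418, leaving at most 990 − 418 = 572.
But each score is capped at 125, so the maximum is 125.
Achievable: one at 125 and the other 11 totalling 865, which fits since 11 × 38 ≤ 865 ≤ 11 × 125.

125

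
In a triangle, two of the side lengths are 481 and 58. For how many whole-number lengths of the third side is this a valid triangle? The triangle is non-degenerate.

115

The triangle inequality gives |481 − 58| < c < 481 + 58, i.e. 423 < c < 539.
So c can be any integer from 424 to 538: 115 values.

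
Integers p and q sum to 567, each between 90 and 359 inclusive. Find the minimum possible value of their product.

74672

For a fixed sum, pq is smallest when p and q are as far apart as possible.
The extreme feasible split is p = 208, q = 359, giving pq = 74672.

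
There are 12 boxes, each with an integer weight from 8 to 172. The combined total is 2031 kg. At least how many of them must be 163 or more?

9

Suppose at most 12 − j of them reach 163; then j values are ≤ 162 and the rest ≤ 172.
The total is then ≤ 162·j + 172·(12 − j) = 2064 − 10j. For this to be ≥ 2031 we need j ≤ 3, so at least 12 − 3 = 9 must reach 163.
Exactly 9 works: 9 values at 172 and 3 at 162 total 2034; lower one of the high values by 3 (still ≥ 163) to hit 2031.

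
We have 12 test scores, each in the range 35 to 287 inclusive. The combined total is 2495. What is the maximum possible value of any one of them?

To make one score as large as possible, make the other 11 as small as possible.
The other 11 contribute at least 11 × 35 = 385, leaving at most 2495 − 385 = 2110.
But each score is capped at 287, so the maximum is 287.
Achievable: one at 287 and the other 11 totalling 2208, which fits since 11 × 35 ≤ 2208 ≤ 11 × 287.

287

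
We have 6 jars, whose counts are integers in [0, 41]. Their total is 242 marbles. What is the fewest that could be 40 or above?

4

If only k of them are at least 40, the other 6 − k are at most 39, so the total is at most k·41 + (6 − k)·39.
This must reach 242, so k·41 + (6 − k)·39 ≥ 242, giving k ≥ 4.
Exactly 4 works: 4 values at 41 and 2 at 39 total 242.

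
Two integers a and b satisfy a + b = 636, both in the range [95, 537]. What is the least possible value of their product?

For a fixed sum, ab is smallest when a and b are as far apart as possible.
At the endpoint a = 99, b = 636 − 99 = 537, so ab = 99 × 537 = 53163.

53163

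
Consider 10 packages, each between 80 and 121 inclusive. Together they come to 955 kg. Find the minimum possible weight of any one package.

80

Minimizing one value means maximizing the remaining 9.
The other 9 can take up 9 × 121 = 1089 ≥ 955 − 80, so one package can sit at its floor of 80.
Achievable: one at 80 and the other 9 totalling 875, which fits since 9 × 80 ≤ 875 ≤ 9 × 121.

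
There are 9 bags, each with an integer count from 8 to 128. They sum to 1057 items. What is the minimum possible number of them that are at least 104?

Suppose at most 9 − j of them reach 104; then j values are ≤ 103 and the rest ≤ 128.
The total is then ≤ 103·j + 128·(9 − j) = 1152 − 25j. For this to be ≥ 1057 we need j ≤ 3, so at least 9 − 3 = 6 must reach 104.
Exactly 6 works: 6 values at 128 and 3 at 103 total 1077; lower one of the high values by 20 (still ≥ 104) to hit 1057.

6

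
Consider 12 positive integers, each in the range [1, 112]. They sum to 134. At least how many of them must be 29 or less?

8

Let j be the number exceeding 29. Then the total is ≥ 30·j + 1·(12 − j) = 12 + 29j.
So 29j ≤ 122 and j ≤ 4; hence at least 12 − 4 = 8 are ≤ 29.
Exactly 8 works: 8 values at 1 and 4 at 30 total 128; raise one of the low values by 6 (still ≤ 29) to hit 134.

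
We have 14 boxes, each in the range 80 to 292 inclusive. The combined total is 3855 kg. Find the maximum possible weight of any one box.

292

To make one box as large as possible, make the other 13 as small as possible.
The other 13 contribute at least 13 × 80 = 1040, leaving at most 3855 − 1040 = 2815.
But each box is capped at 292, so the maximum is 292.
Achievable: one at 292 and the other 13 totalling 3563, which fits since 13 × 80 ≤ 3563 ≤ 13 × 292.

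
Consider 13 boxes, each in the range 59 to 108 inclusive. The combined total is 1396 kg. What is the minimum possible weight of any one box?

100

To make one box as small as possible, make the other 12 as large as possible.
The other 12 contribute at most 12 × 108 = 1296, leaving at least 1396 − 1296 = 100.
Since 100 ≥ 59, this is achievable: one at 100 and 12 at 108.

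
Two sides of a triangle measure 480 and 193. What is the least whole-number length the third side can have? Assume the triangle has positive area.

288

The third side must exceed |480 − 193| = 287.
The smallest integer above 287 is 288.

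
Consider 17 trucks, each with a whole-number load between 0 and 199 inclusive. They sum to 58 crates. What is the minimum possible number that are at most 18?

14

If only k of them are at most 18, the other 17 − k are at least 19, so the total is at least (17 − k)·19 + k·0.
This is ≤ 58, so (17 − k)·19 + 0k ≤ 58, which gives k ≥ 14.
Exactly 14 works: 14 values at 0 and 3 at 19 total 57; raise one of the low values by 1 (still ≤ 18) to hit 58.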